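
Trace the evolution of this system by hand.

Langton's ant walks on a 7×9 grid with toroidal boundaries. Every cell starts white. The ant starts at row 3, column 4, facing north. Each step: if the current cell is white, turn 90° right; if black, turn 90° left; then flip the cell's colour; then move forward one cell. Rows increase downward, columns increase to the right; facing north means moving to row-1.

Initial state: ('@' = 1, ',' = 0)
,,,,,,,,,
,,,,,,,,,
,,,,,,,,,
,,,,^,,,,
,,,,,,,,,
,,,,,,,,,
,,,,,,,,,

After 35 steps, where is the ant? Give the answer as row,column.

gen 0: ,,,,,,,,,
,,,,,,,,,
,,,,,,,,,
,,,,^,,,,
,,,,,,,,,
,,,,,,,,,
,,,,,,,,,
gen 1: ,,,,,,,,,
,,,,,,,,,
,,,,,,,,,
,,,,@>,,,
,,,,,,,,,
,,,,,,,,,
,,,,,,,,,
gen 2: ,,,,,,,,,
,,,,,,,,,
,,,,,,,,,
,,,,@@,,,
,,,,,v,,,
,,,,,,,,,
,,,,,,,,,
gen 3: ,,,,,,,,,
,,,,,,,,,
,,,,,,,,,
,,,,@@,,,
,,,,<@,,,
,,,,,,,,,
,,,,,,,,,
gen 4: ,,,,,,,,,
,,,,,,,,,
,,,,,,,,,
,,,,^@,,,
,,,,@@,,,
,,,,,,,,,
,,,,,,,,,
gen 5: ,,,,,,,,,
,,,,,,,,,
,,,,,,,,,
,,,<,@,,,
,,,,@@,,,
,,,,,,,,,
,,,,,,,,,
gen 6: ,,,,,,,,,
,,,,,,,,,
,,,^,,,,,
,,,@,@,,,
,,,,@@,,,
,,,,,,,,,
,,,,,,,,,
gen 7: ,,,,,,,,,
,,,,,,,,,
,,,@>,,,,
,,,@,@,,,
,,,,@@,,,
,,,,,,,,,
,,,,,,,,,
gen 8: ,,,,,,,,,
,,,,,,,,,
,,,@@,,,,
,,,@v@,,,
,,,,@@,,,
,,,,,,,,,
,,,,,,,,,
gen 9: ,,,,,,,,,
,,,,,,,,,
,,,@@,,,,
,,,<@@,,,
,,,,@@,,,
,,,,,,,,,
,,,,,,,,,
gen 10: ,,,,,,,,,
,,,,,,,,,
,,,@@,,,,
,,,,@@,,,
,,,v@@,,,
,,,,,,,,,
,,,,,,,,,
gen 11: ,,,,,,,,,
,,,,,,,,,
,,,@@,,,,
,,,,@@,,,
,,<@@@,,,
,,,,,,,,,
,,,,,,,,,
gen 12: ,,,,,,,,,
,,,,,,,,,
,,,@@,,,,
,,^,@@,,,
,,@@@@,,,
,,,,,,,,,
,,,,,,,,,
gen 13: ,,,,,,,,,
,,,,,,,,,
,,,@@,,,,
,,@>@@,,,
,,@@@@,,,
,,,,,,,,,
,,,,,,,,,
gen 14: ,,,,,,,,,
,,,,,,,,,
,,,@@,,,,
,,@@@@,,,
,,@v@@,,,
,,,,,,,,,
,,,,,,,,,
gen 15: ,,,,,,,,,
,,,,,,,,,
,,,@@,,,,
,,@@@@,,,
,,@,>@,,,
,,,,,,,,,
,,,,,,,,,
gen 16: ,,,,,,,,,
,,,,,,,,,
,,,@@,,,,
,,@@^@,,,
,,@,,@,,,
,,,,,,,,,
,,,,,,,,,
gen 17: ,,,,,,,,,
,,,,,,,,,
,,,@@,,,,
,,@<,@,,,
,,@,,@,,,
,,,,,,,,,
,,,,,,,,,
gen 18: ,,,,,,,,,
,,,,,,,,,
,,,@@,,,,
,,@,,@,,,
,,@v,@,,,
,,,,,,,,,
,,,,,,,,,
gen 19: ,,,,,,,,,
,,,,,,,,,
,,,@@,,,,
,,@,,@,,,
,,<@,@,,,
,,,,,,,,,
,,,,,,,,,
gen 20: ,,,,,,,,,
,,,,,,,,,
,,,@@,,,,
,,@,,@,,,
,,,@,@,,,
,,v,,,,,,
,,,,,,,,,
gen 21: ,,,,,,,,,
,,,,,,,,,
,,,@@,,,,
,,@,,@,,,
,,,@,@,,,
,<@,,,,,,
,,,,,,,,,
gen 22: ,,,,,,,,,
,,,,,,,,,
,,,@@,,,,
,,@,,@,,,
,^,@,@,,,
,@@,,,,,,
,,,,,,,,,
gen 23: ,,,,,,,,,
,,,,,,,,,
,,,@@,,,,
,,@,,@,,,
,@>@,@,,,
,@@,,,,,,
,,,,,,,,,
gen 24: ,,,,,,,,,
,,,,,,,,,
,,,@@,,,,
,,@,,@,,,
,@@@,@,,,
,@v,,,,,,
,,,,,,,,,
gen 25: ,,,,,,,,,
,,,,,,,,,
,,,@@,,,,
,,@,,@,,,
,@@@,@,,,
,@,>,,,,,
,,,,,,,,,
gen 26: ,,,,,,,,,
,,,,,,,,,
,,,@@,,,,
,,@,,@,,,
,@@@,@,,,
,@,@,,,,,
,,,v,,,,,
gen 27: ,,,,,,,,,
,,,,,,,,,
,,,@@,,,,
,,@,,@,,,
,@@@,@,,,
,@,@,,,,,
,,<@,,,,,
gen 28: ,,,,,,,,,
,,,,,,,,,
,,,@@,,,,
,,@,,@,,,
,@@@,@,,,
,@^@,,,,,
,,@@,,,,,
gen 29: ,,,,,,,,,
,,,,,,,,,
,,,@@,,,,
,,@,,@,,,
,@@@,@,,,
,@@>,,,,,
,,@@,,,,,
gen 30: ,,,,,,,,,
,,,,,,,,,
,,,@@,,,,
,,@,,@,,,
,@@^,@,,,
,@@,,,,,,
,,@@,,,,,
gen 31: ,,,,,,,,,
,,,,,,,,,
,,,@@,,,,
,,@,,@,,,
,@<,,@,,,
,@@,,,,,,
,,@@,,,,,
gen 32: ,,,,,,,,,
,,,,,,,,,
,,,@@,,,,
,,@,,@,,,
,@,,,@,,,
,@v,,,,,,
,,@@,,,,,
gen 33: ,,,,,,,,,
,,,,,,,,,
,,,@@,,,,
,,@,,@,,,
,@,,,@,,,
,@,>,,,,,
,,@@,,,,,
gen 34: ,,,,,,,,,
,,,,,,,,,
,,,@@,,,,
,,@,,@,,,
,@,,,@,,,
,@,@,,,,,
,,@v,,,,,
gen 35: ,,,,,,,,,
,,,,,,,,,
,,,@@,,,,
,,@,,@,,,
,@,,,@,,,
,@,@,,,,,
,,@,>,,,,

6,4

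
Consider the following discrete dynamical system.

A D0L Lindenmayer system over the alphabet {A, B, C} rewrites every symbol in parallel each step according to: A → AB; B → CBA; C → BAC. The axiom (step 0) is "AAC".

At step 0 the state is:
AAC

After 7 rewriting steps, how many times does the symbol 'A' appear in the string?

t=0: AAC
t=1: ABABBAC
t=2: ABCBAABCBACBAABBAC
t=3: ABCBABACCBAABABCBABACCBAABBACCBAABABCBACBAABBAC
t=4: ABCBABACCBAABCBAABBACBACCBAABABCBAABCBABACCBAABCBAABBACBAC…CBACBAABBACBACCBAABABCBAABCBABACCBAABBACCBAABABCBACBAABBAC  (len 123)
t=5: ABCBABACCBAABCBAABBACBACCBAABABCBABACCBAABABCBACBAABBACCBA…CBACBAABBACBACCBAABABCBAABCBABACCBAABBACCBAABABCBACBAABBAC  (len 322)
t=6: ABCBABACCBAABCBAABBACBACCBAABABCBABACCBAABABCBACBAABBACCBA…CBACBAABBACBACCBAABABCBAABCBABACCBAABBACCBAABABCBACBAABBAC  (len 843)
t=7: ABCBABACCBAABCBAABBACBACCBAABABCBABACCBAABABCBACBAABBACCBA…CBACBAABBACBACCBAABABCBAABCBABACCBAABBACCBAABABCBACBAABBAC  (len 2207)

843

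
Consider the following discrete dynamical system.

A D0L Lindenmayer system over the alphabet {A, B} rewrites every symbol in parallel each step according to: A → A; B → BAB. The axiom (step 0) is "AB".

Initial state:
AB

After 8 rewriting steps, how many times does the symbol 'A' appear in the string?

step 0: AB
step 1: ABAB
step 2: ABABABAB
step 3: ABABABABABABABAB
step 4: ABABABABABABABABABABABABABABABAB
step 5: ABABABABABABABABABABABABABABABABABABABABABABABABABABABABABABABAB
step 6: ABABABABABABABABABABABABABABABABABABABABABABABABABABABABAB…ABABABABABABABABABABABABABABABABABABABABABABABABABABABABAB  (len 128)
step 7: ABABABABABABABABABABABABABABABABABABABABABABABABABABABABAB…ABABABABABABABABABABABABABABABABABABABABABABABABABABABABAB  (len 256)
step 8: ABABABABABABABABABABABABABABABABABABABABABABABABABABABABAB…ABABABABABABABABABABABABABABABABABABABABABABABABABABABABAB  (len 512)

256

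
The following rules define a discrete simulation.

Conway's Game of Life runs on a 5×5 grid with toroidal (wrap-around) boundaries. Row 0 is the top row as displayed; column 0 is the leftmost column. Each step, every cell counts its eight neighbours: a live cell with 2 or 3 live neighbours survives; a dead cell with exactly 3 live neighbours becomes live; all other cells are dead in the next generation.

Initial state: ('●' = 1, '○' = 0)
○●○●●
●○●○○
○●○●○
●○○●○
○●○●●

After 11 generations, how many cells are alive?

8

gen 0: ○●○●●
●○●○○
○●○●○
●○○●○
○●○●●
gen 1: ○●○○○
●○○○○
●●○●○
●●○●○
○●○○○
gen 2: ●●○○○
●○●○●
○○○○○
○○○○○
○●○○○
gen 3: ○○●○●
●○○○●
○○○○○
○○○○○
●●○○○
gen 4: ○○○●●
●○○●●
○○○○○
○○○○○
●●○○○
gen 5: ○●●●○
●○○●○
○○○○●
○○○○○
●○○○●
gen 6: ○●●●○
●●○●○
○○○○●
●○○○●
●●●●●
gen 7: ○○○○○
●●○●○
○●○●○
○○●○○
○○○○○
gen 8: ○○○○○
●●○○●
●●○●●
○○●○○
○○○○○
gen 9: ●○○○○
○●●●○
○○○●○
●●●●●
○○○○○
gen 10: ○●●○○
○●●●●
○○○○○
●●●●●
○○●●○
gen 11: ●○○○●
●●○●○
○○○○○
●●○○●
○○○○○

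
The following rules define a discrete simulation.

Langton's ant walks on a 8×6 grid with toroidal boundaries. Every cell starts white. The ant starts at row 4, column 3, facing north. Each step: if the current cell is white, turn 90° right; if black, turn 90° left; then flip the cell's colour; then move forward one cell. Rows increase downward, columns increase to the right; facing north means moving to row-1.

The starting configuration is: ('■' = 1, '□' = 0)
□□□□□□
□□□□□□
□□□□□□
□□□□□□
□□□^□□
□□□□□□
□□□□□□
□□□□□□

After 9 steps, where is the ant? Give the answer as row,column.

0) □□□□□□
□□□□□□
□□□□□□
□□□□□□
□□□^□□
□□□□□□
□□□□□□
□□□□□□
1) □□□□□□
□□□□□□
□□□□□□
□□□□□□
□□□■>□
□□□□□□
□□□□□□
□□□□□□
2) □□□□□□
□□□□□□
□□□□□□
□□□□□□
□□□■■□
□□□□v□
□□□□□□
□□□□□□
3) □□□□□□
□□□□□□
□□□□□□
□□□□□□
□□□■■□
□□□<■□
□□□□□□
□□□□□□
4) □□□□□□
□□□□□□
□□□□□□
□□□□□□
□□□^■□
□□□■■□
□□□□□□
□□□□□□
5) □□□□□□
□□□□□□
□□□□□□
□□□□□□
□□<□■□
□□□■■□
□□□□□□
□□□□□□
6) □□□□□□
□□□□□□
□□□□□□
□□^□□□
□□■□■□
□□□■■□
□□□□□□
□□□□□□
7) □□□□□□
□□□□□□
□□□□□□
□□■>□□
□□■□■□
□□□■■□
□□□□□□
□□□□□□
8) □□□□□□
□□□□□□
□□□□□□
□□■■□□
□□■v■□
□□□■■□
□□□□□□
□□□□□□
9) □□□□□□
□□□□□□
□□□□□□
□□■■□□
□□<■■□
□□□■■□
□□□□□□
□□□□□□

4,2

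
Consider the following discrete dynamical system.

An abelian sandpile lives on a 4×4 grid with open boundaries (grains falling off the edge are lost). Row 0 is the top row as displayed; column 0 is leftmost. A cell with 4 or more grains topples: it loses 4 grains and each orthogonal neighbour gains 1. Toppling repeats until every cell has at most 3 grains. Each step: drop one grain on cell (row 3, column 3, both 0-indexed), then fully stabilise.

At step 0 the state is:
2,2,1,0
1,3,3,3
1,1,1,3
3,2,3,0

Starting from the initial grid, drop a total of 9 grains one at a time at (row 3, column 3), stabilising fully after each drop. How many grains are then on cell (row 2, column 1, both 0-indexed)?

3

t=0: 2,2,1,0
1,3,3,3
1,1,1,3
3,2,3,0
t=1: 2,2,1,0
1,3,3,3
1,1,1,3
3,2,3,1
t=2: 2,2,1,0
1,3,3,3
1,1,1,3
3,2,3,2
t=3: 2,2,1,0
1,3,3,3
1,1,1,3
3,2,3,3
t=4: 2,3,2,1
2,0,2,1
1,3,0,2
3,3,1,2
t=5: 2,3,2,1
2,0,2,1
1,3,0,2
3,3,1,3
t=6: 2,3,2,1
2,0,2,1
1,3,0,3
3,3,2,0
t=7: 2,3,2,1
2,0,2,1
1,3,0,3
3,3,2,1
t=8: 2,3,2,1
2,0,2,1
1,3,0,3
3,3,2,2
t=9: 2,3,2,1
2,0,2,1
1,3,0,3
3,3,2,3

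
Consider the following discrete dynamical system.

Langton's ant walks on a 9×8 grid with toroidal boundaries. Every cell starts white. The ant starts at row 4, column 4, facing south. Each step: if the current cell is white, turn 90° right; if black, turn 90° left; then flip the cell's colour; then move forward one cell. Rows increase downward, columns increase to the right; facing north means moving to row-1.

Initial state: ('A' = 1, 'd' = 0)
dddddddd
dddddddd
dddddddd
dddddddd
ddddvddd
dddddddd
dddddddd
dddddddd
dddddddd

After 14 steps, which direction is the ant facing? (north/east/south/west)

north

gen 0: dddddddd
dddddddd
dddddddd
dddddddd
ddddvddd
dddddddd
dddddddd
dddddddd
dddddddd
gen 1: dddddddd
dddddddd
dddddddd
dddddddd
ddd<Addd
dddddddd
dddddddd
dddddddd
dddddddd
gen 2: dddddddd
dddddddd
dddddddd
ddd^dddd
dddAAddd
dddddddd
dddddddd
dddddddd
dddddddd
gen 3: dddddddd
dddddddd
dddddddd
dddA>ddd
dddAAddd
dddddddd
dddddddd
dddddddd
dddddddd
gen 4: dddddddd
dddddddd
dddddddd
dddAAddd
dddAvddd
dddddddd
dddddddd
dddddddd
dddddddd
gen 5: dddddddd
dddddddd
dddddddd
dddAAddd
dddAd>dd
dddddddd
dddddddd
dddddddd
dddddddd
gen 6: dddddddd
dddddddd
dddddddd
dddAAddd
dddAdAdd
dddddvdd
dddddddd
dddddddd
dddddddd
gen 7: dddddddd
dddddddd
dddddddd
dddAAddd
dddAdAdd
dddd<Add
dddddddd
dddddddd
dddddddd
gen 8: dddddddd
dddddddd
dddddddd
dddAAddd
dddA^Add
ddddAAdd
dddddddd
dddddddd
dddddddd
gen 9: dddddddd
dddddddd
dddddddd
dddAAddd
dddAA>dd
ddddAAdd
dddddddd
dddddddd
dddddddd
gen 10: dddddddd
dddddddd
dddddddd
dddAA^dd
dddAAddd
ddddAAdd
dddddddd
dddddddd
dddddddd
gen 11: dddddddd
dddddddd
dddddddd
dddAAA>d
dddAAddd
ddddAAdd
dddddddd
dddddddd
dddddddd
gen 12: dddddddd
dddddddd
dddddddd
dddAAAAd
dddAAdvd
ddddAAdd
dddddddd
dddddddd
dddddddd
gen 13: dddddddd
dddddddd
dddddddd
dddAAAAd
dddAA<Ad
ddddAAdd
dddddddd
dddddddd
dddddddd
gen 14: dddddddd
dddddddd
dddddddd
dddAA^Ad
dddAAAAd
ddddAAdd
dddddddd
dddddddd
dddddddd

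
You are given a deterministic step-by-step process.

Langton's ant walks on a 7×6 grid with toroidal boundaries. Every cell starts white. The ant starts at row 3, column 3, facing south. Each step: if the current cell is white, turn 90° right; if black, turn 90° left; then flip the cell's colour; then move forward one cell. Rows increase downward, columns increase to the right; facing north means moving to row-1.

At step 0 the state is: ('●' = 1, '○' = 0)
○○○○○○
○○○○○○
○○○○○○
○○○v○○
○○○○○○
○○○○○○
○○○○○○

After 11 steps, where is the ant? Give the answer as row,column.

2,5

0) ○○○○○○
○○○○○○
○○○○○○
○○○v○○
○○○○○○
○○○○○○
○○○○○○
1) ○○○○○○
○○○○○○
○○○○○○
○○<●○○
○○○○○○
○○○○○○
○○○○○○
2) ○○○○○○
○○○○○○
○○^○○○
○○●●○○
○○○○○○
○○○○○○
○○○○○○
3) ○○○○○○
○○○○○○
○○●>○○
○○●●○○
○○○○○○
○○○○○○
○○○○○○
4) ○○○○○○
○○○○○○
○○●●○○
○○●v○○
○○○○○○
○○○○○○
○○○○○○
5) ○○○○○○
○○○○○○
○○●●○○
○○●○>○
○○○○○○
○○○○○○
○○○○○○
6) ○○○○○○
○○○○○○
○○●●○○
○○●○●○
○○○○v○
○○○○○○
○○○○○○
7) ○○○○○○
○○○○○○
○○●●○○
○○●○●○
○○○<●○
○○○○○○
○○○○○○
8) ○○○○○○
○○○○○○
○○●●○○
○○●^●○
○○○●●○
○○○○○○
○○○○○○
9) ○○○○○○
○○○○○○
○○●●○○
○○●●>○
○○○●●○
○○○○○○
○○○○○○
10) ○○○○○○
○○○○○○
○○●●^○
○○●●○○
○○○●●○
○○○○○○
○○○○○○
11) ○○○○○○
○○○○○○
○○●●●>
○○●●○○
○○○●●○
○○○○○○
○○○○○○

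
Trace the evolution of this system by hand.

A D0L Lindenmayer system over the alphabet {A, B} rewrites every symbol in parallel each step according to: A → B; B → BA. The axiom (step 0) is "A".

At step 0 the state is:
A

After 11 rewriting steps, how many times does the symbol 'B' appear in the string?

89

gen 0: A
gen 1: B
gen 2: BA
gen 3: BAB
gen 4: BABBA
gen 5: BABBABAB
gen 6: BABBABABBABBA
gen 7: BABBABABBABBABABBABAB
gen 8: BABBABABBABBABABBABABBABBABABBABBA
gen 9: BABBABABBABBABABBABABBABBABABBABBABABBABABBABBABABBABAB
gen 10: BABBABABBABBABABBABABBABBABABBABBABABBABABBABBABABBABABBABBABABBABBABABBABABBABBABABBABBA
gen 11: BABBABABBABBABABBABABBABBABABBABBABABBABABBABBABABBABABBAB…BBABABBABABBABBABABBABABBABBABABBABBABABBABABBABBABABBABAB  (len 144)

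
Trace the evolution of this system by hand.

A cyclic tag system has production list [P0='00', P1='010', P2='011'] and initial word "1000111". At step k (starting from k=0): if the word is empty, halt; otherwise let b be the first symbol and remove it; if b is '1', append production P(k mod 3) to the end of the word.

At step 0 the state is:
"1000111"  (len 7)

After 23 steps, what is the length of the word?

step 0: "1000111"  (len 7)
step 1: "00011100"  (len 8)
step 2: "0011100"  (len 7)
step 3: "011100"  (len 6)
step 4: "11100"  (len 5)
step 5: "1100010"  (len 7)
step 6: "100010011"  (len 9)
step 7: "0001001100"  (len 10)
step 8: "001001100"  (len 9)
step 9: "01001100"  (len 8)
step 10: "1001100"  (len 7)
step 11: "001100010"  (len 9)
step 12: "01100010"  (len 8)
step 13: "1100010"  (len 7)
step 14: "100010010"  (len 9)
step 15: "00010010011"  (len 11)
step 16: "0010010011"  (len 10)
step 17: "010010011"  (len 9)
step 18: "10010011"  (len 8)
step 19: "001001100"  (len 9)
step 20: "01001100"  (len 8)
step 21: "1001100"  (len 7)
step 22: "00110000"  (len 8)
step 23: "0110000"  (len 7)

7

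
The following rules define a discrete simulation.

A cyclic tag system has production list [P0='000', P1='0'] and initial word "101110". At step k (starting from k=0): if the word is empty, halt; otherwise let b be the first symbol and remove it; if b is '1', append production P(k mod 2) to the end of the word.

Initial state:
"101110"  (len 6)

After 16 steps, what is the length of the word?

0

gen 0: "101110"  (len 6)
gen 1: "01110000"  (len 8)
gen 2: "1110000"  (len 7)
gen 3: "110000000"  (len 9)
gen 4: "100000000"  (len 9)
gen 5: "00000000000"  (len 11)
gen 6: "0000000000"  (len 10)
gen 7: "000000000"  (len 9)
gen 8: "00000000"  (len 8)
gen 9: "0000000"  (len 7)
gen 10: "000000"  (len 6)
gen 11: "00000"  (len 5)
gen 12: "0000"  (len 4)
gen 13: "000"  (len 3)
gen 14: "00"  (len 2)
gen 15: "0"  (len 1)
gen 16: (halted — word empty)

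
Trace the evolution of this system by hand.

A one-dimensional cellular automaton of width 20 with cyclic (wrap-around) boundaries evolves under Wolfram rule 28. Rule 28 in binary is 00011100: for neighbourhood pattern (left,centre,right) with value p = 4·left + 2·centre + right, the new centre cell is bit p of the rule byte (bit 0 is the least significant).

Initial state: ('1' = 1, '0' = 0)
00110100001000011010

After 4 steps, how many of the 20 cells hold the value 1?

k=0  00110100001000011010
k=1  00100110001100010011
k=2  10110101001010011010
k=3  10100101101011010010
k=4  10110101001010011010

10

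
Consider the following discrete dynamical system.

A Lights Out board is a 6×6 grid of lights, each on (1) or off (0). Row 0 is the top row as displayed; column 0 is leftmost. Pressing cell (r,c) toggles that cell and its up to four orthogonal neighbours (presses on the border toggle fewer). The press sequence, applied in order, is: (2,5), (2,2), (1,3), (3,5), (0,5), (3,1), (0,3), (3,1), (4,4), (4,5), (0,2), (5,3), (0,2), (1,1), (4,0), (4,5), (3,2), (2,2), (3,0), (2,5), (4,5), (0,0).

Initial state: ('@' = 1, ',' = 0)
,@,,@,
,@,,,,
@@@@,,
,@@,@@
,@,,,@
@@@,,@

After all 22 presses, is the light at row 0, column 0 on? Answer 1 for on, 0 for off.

t=0: ,@,,@,
,@,,,,
@@@@,,
,@@,@@
,@,,,@
@@@,,@
t=1: ,@,,@,
,@,,,@
@@@@@@
,@@,@,
,@,,,@
@@@,,@
t=2: ,@,,@,
,@@,,@
@,,,@@
,@,,@,
,@,,,@
@@@,,@
t=3: ,@,@@,
,@,@@@
@,,@@@
,@,,@,
,@,,,@
@@@,,@
t=4: ,@,@@,
,@,@@@
@,,@@,
,@,,,@
,@,,,,
@@@,,@
t=5: ,@,@,@
,@,@@,
@,,@@,
,@,,,@
,@,,,,
@@@,,@
t=6: ,@,@,@
,@,@@,
@@,@@,
@,@,,@
,,,,,,
@@@,,@
t=7: ,@@,@@
,@,,@,
@@,@@,
@,@,,@
,,,,,,
@@@,,@
t=8: ,@@,@@
,@,,@,
@,,@@,
,@,,,@
,@,,,,
@@@,,@
t=9: ,@@,@@
,@,,@,
@,,@@,
,@,,@@
,@,@@@
@@@,@@
t=10: ,@@,@@
,@,,@,
@,,@@,
,@,,@,
,@,@,,
@@@,@,
t=11: ,,,@@@
,@@,@,
@,,@@,
,@,,@,
,@,@,,
@@@,@,
t=12: ,,,@@@
,@@,@,
@,,@@,
,@,,@,
,@,,,,
@@,@,,
t=13: ,@@,@@
,@,,@,
@,,@@,
,@,,@,
,@,,,,
@@,@,,
t=14: ,,@,@@
@,@,@,
@@,@@,
,@,,@,
,@,,,,
@@,@,,
t=15: ,,@,@@
@,@,@,
@@,@@,
@@,,@,
@,,,,,
,@,@,,
t=16: ,,@,@@
@,@,@,
@@,@@,
@@,,@@
@,,,@@
,@,@,@
t=17: ,,@,@@
@,@,@,
@@@@@,
@,@@@@
@,@,@@
,@,@,@
t=18: ,,@,@@
@,,,@,
@,,,@,
@,,@@@
@,@,@@
,@,@,@
t=19: ,,@,@@
@,,,@,
,,,,@,
,@,@@@
,,@,@@
,@,@,@
t=20: ,,@,@@
@,,,@@
,,,,,@
,@,@@,
,,@,@@
,@,@,@
t=21: ,,@,@@
@,,,@@
,,,,,@
,@,@@@
,,@,,,
,@,@,,
t=22: @@@,@@
,,,,@@
,,,,,@
,@,@@@
,,@,,,
,@,@,,

1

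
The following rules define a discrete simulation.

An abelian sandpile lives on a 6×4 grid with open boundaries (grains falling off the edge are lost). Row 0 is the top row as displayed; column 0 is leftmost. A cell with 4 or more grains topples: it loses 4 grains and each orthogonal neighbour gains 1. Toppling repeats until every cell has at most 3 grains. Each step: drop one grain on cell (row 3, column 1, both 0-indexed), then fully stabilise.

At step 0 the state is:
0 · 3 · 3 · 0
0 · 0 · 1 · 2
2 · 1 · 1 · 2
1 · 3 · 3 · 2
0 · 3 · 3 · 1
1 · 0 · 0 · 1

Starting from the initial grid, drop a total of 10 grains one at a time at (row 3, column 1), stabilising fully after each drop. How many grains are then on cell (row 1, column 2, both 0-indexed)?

2

k=0  0 · 3 · 3 · 0
0 · 0 · 1 · 2
2 · 1 · 1 · 2
1 · 3 · 3 · 2
0 · 3 · 3 · 1
1 · 0 · 0 · 1
k=1  0 · 3 · 3 · 0
0 · 0 · 1 · 2
2 · 2 · 2 · 2
2 · 2 · 1 · 3
1 · 1 · 1 · 2
1 · 1 · 1 · 1
k=2  0 · 3 · 3 · 0
0 · 0 · 1 · 2
2 · 2 · 2 · 2
2 · 3 · 1 · 3
1 · 1 · 1 · 2
1 · 1 · 1 · 1
k=3  0 · 3 · 3 · 0
0 · 0 · 1 · 2
2 · 3 · 2 · 2
3 · 0 · 2 · 3
1 · 2 · 1 · 2
1 · 1 · 1 · 1
k=4  0 · 3 · 3 · 0
0 · 0 · 1 · 2
2 · 3 · 2 · 2
3 · 1 · 2 · 3
1 · 2 · 1 · 2
1 · 1 · 1 · 1
k=5  0 · 3 · 3 · 0
0 · 0 · 1 · 2
2 · 3 · 2 · 2
3 · 2 · 2 · 3
1 · 2 · 1 · 2
1 · 1 · 1 · 1
k=6  0 · 3 · 3 · 0
0 · 0 · 1 · 2
2 · 3 · 2 · 2
3 · 3 · 2 · 3
1 · 2 · 1 · 2
1 · 1 · 1 · 1
k=7  0 · 3 · 3 · 0
1 · 1 · 1 · 2
0 · 1 · 3 · 2
1 · 2 · 3 · 3
2 · 3 · 1 · 2
1 · 1 · 1 · 1
k=8  0 · 3 · 3 · 0
1 · 1 · 1 · 2
0 · 1 · 3 · 2
1 · 3 · 3 · 3
2 · 3 · 1 · 2
1 · 1 · 1 · 1
k=9  0 · 3 · 3 · 0
1 · 1 · 2 · 3
0 · 3 · 1 · 0
2 · 2 · 2 · 1
3 · 0 · 3 · 3
1 · 2 · 1 · 1
k=10  0 · 3 · 3 · 0
1 · 1 · 2 · 3
0 · 3 · 1 · 0
2 · 3 · 2 · 1
3 · 0 · 3 · 3
1 · 2 · 1 · 1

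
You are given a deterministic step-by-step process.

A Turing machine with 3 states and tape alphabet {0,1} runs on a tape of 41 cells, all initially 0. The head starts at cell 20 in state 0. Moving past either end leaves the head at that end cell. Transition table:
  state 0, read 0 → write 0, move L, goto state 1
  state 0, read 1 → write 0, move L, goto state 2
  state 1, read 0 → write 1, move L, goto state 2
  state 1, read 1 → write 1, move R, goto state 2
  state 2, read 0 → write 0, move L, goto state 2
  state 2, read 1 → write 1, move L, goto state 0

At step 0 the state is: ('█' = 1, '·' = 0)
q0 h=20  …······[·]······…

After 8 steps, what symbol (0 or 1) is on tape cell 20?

0

gen 0: q0 h=20  …······[·]······…
gen 1: q1 h=19  …······[·]······…
gen 2: q2 h=18  …······[·]█·····…
gen 3: q2 h=17  …······[·]·█····…
gen 4: q2 h=16  …······[·]··█···…
gen 5: q2 h=15  …······[·]···█··…
gen 6: q2 h=14  …······[·]····█·…
gen 7: q2 h=13  …······[·]·····█…
gen 8: q2 h=12  …······[·]······…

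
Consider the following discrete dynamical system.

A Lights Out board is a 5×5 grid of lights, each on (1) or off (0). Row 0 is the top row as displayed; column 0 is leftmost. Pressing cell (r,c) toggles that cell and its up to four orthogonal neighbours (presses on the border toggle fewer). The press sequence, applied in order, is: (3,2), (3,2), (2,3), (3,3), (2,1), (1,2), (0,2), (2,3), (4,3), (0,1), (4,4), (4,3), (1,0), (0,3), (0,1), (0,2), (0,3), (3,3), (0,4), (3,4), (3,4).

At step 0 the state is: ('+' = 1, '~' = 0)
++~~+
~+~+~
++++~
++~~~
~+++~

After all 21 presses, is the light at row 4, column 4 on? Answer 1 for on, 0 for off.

step 0: ++~~+
~+~+~
++++~
++~~~
~+++~
step 1: ++~~+
~+~+~
++~+~
+~++~
~+~+~
step 2: ++~~+
~+~+~
++++~
++~~~
~+++~
step 3: ++~~+
~+~~~
++~~+
++~+~
~+++~
step 4: ++~~+
~+~~~
++~++
+++~+
~++~~
step 5: ++~~+
~~~~~
~~+++
+~+~+
~++~~
step 6: +++~+
~+++~
~~~++
+~+~+
~++~~
step 7: +~~++
~+~+~
~~~++
+~+~+
~++~~
step 8: +~~++
~+~~~
~~+~~
+~+++
~++~~
step 9: +~~++
~+~~~
~~+~~
+~+~+
~+~++
step 10: ~++++
~~~~~
~~+~~
+~+~+
~+~++
step 11: ~++++
~~~~~
~~+~~
+~+~~
~+~~~
step 12: ~++++
~~~~~
~~+~~
+~++~
~++++
step 13: +++++
++~~~
+~+~~
+~++~
~++++
step 14: ++~~~
++~+~
+~+~~
+~++~
~++++
step 15: ~~+~~
+~~+~
+~+~~
+~++~
~++++
step 16: ~+~+~
+~++~
+~+~~
+~++~
~++++
step 17: ~++~+
+~+~~
+~+~~
+~++~
~++++
step 18: ~++~+
+~+~~
+~++~
+~~~+
~++~+
step 19: ~+++~
+~+~+
+~++~
+~~~+
~++~+
step 20: ~+++~
+~+~+
+~+++
+~~+~
~++~~
step 21: ~+++~
+~+~+
+~++~
+~~~+
~++~+

1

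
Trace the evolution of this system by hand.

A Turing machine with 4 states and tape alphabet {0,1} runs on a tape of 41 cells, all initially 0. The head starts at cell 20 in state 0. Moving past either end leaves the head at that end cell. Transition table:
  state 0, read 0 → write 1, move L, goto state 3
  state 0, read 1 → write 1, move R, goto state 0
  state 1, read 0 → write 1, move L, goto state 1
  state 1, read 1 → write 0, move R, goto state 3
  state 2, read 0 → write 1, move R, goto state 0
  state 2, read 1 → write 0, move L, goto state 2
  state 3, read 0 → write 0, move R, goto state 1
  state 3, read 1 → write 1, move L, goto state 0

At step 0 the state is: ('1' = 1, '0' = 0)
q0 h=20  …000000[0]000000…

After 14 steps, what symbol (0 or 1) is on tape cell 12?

0

[0] q0 h=20  …000000[0]000000…
[1] q3 h=19  …000000[0]100000…
[2] q1 h=20  …000000[1]000000…
[3] q3 h=21  …000000[0]000000…
[4] q1 h=22  …000000[0]000000…
[5] q1 h=21  …000000[0]100000…
[6] q1 h=20  …000000[0]110000…
[7] q1 h=19  …000000[0]111000…
[8] q1 h=18  …000000[0]111100…
[9] q1 h=17  …000000[0]111110…
[10] q1 h=16  …000000[0]111111…
[11] q1 h=15  …000000[0]111111…
[12] q1 h=14  …000000[0]111111…
[13] q1 h=13  …000000[0]111111…
[14] q1 h=12  …000000[0]111111…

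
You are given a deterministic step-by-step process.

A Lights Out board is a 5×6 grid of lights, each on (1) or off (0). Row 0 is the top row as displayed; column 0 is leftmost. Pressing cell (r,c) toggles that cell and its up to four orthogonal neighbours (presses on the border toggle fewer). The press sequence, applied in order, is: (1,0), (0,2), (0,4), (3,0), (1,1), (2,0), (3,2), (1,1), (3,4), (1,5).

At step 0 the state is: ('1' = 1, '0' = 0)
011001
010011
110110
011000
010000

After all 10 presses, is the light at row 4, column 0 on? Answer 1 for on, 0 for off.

gen 0: 011001
010011
110110
011000
010000
gen 1: 111001
100011
010110
011000
010000
gen 2: 100101
101011
010110
011000
010000
gen 3: 100010
101001
010110
011000
010000
gen 4: 100010
101001
110110
101000
110000
gen 5: 110010
010001
100110
101000
110000
gen 6: 110010
110001
010110
001000
110000
gen 7: 110010
110001
011110
010100
111000
gen 8: 100010
001001
001110
010100
111000
gen 9: 100010
001001
001100
010011
111010
gen 10: 100011
001010
001101
010011
111010

1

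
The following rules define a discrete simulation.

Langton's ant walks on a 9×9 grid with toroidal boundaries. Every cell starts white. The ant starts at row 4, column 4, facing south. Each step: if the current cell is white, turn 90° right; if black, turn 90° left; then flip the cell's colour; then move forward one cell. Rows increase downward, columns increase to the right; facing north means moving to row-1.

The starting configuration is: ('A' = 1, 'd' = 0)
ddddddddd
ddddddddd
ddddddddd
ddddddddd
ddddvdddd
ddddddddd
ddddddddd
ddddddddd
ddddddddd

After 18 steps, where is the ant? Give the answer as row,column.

[0] ddddddddd
ddddddddd
ddddddddd
ddddddddd
ddddvdddd
ddddddddd
ddddddddd
ddddddddd
ddddddddd
[1] ddddddddd
ddddddddd
ddddddddd
ddddddddd
ddd<Adddd
ddddddddd
ddddddddd
ddddddddd
ddddddddd
[2] ddddddddd
ddddddddd
ddddddddd
ddd^ddddd
dddAAdddd
ddddddddd
ddddddddd
ddddddddd
ddddddddd
[3] ddddddddd
ddddddddd
ddddddddd
dddA>dddd
dddAAdddd
ddddddddd
ddddddddd
ddddddddd
ddddddddd
[4] ddddddddd
ddddddddd
ddddddddd
dddAAdddd
dddAvdddd
ddddddddd
ddddddddd
ddddddddd
ddddddddd
[5] ddddddddd
ddddddddd
ddddddddd
dddAAdddd
dddAd>ddd
ddddddddd
ddddddddd
ddddddddd
ddddddddd
[6] ddddddddd
ddddddddd
ddddddddd
dddAAdddd
dddAdAddd
dddddvddd
ddddddddd
ddddddddd
ddddddddd
[7] ddddddddd
ddddddddd
ddddddddd
dddAAdddd
dddAdAddd
dddd<Addd
ddddddddd
ddddddddd
ddddddddd
[8] ddddddddd
ddddddddd
ddddddddd
dddAAdddd
dddA^Addd
ddddAAddd
ddddddddd
ddddddddd
ddddddddd
[9] ddddddddd
ddddddddd
ddddddddd
dddAAdddd
dddAA>ddd
ddddAAddd
ddddddddd
ddddddddd
ddddddddd
[10] ddddddddd
ddddddddd
ddddddddd
dddAA^ddd
dddAAdddd
ddddAAddd
ddddddddd
ddddddddd
ddddddddd
[11] ddddddddd
ddddddddd
ddddddddd
dddAAA>dd
dddAAdddd
ddddAAddd
ddddddddd
ddddddddd
ddddddddd
[12] ddddddddd
ddddddddd
ddddddddd
dddAAAAdd
dddAAdvdd
ddddAAddd
ddddddddd
ddddddddd
ddddddddd
[13] ddddddddd
ddddddddd
ddddddddd
dddAAAAdd
dddAA<Add
ddddAAddd
ddddddddd
ddddddddd
ddddddddd
[14] ddddddddd
ddddddddd
ddddddddd
dddAA^Add
dddAAAAdd
ddddAAddd
ddddddddd
ddddddddd
ddddddddd
[15] ddddddddd
ddddddddd
ddddddddd
dddA<dAdd
dddAAAAdd
ddddAAddd
ddddddddd
ddddddddd
ddddddddd
[16] ddddddddd
ddddddddd
ddddddddd
dddAddAdd
dddAvAAdd
ddddAAddd
ddddddddd
ddddddddd
ddddddddd
[17] ddddddddd
ddddddddd
ddddddddd
dddAddAdd
dddAd>Add
ddddAAddd
ddddddddd
ddddddddd
ddddddddd
[18] ddddddddd
ddddddddd
ddddddddd
dddAd^Add
dddAddAdd
ddddAAddd
ddddddddd
ddddddddd
ddddddddd

3,5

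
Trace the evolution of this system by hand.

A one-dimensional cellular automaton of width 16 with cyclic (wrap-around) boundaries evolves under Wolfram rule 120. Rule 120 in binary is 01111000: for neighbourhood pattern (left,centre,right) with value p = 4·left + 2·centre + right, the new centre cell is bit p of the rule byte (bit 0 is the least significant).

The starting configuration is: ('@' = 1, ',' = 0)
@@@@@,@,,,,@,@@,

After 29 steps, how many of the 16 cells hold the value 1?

11

step 0: @@@@@,@,,,,@,@@,
step 1: @,,,@@,@,,,,@@@@
step 2: @@,,@@@,@,,,@,,,
step 3: @@@,@,@@,@,,,@,,
step 4: @,@@,@@@@,@,,,@,
step 5: ,@@@@@,,@@,@,,,@
step 6: @@,,,@@,@@@,@,,,
step 7: @@@,,@@@@,@@,@,,
step 8: @,@@,@,,@@@@@,@,
step 9: ,@@@@,@,@,,,@@,@
step 10: @@,,@@,@,@,,@@@,
step 11: @@@,@@@,@,@,@,@@
step 12: ,,@@@,@@,@,@,@@,
step 13: ,,@,@@@@@,@,@@@@
step 14: @,,@@,,,@@,@@,,@
step 15: @@,@@@,,@@@@@@,@
step 16: ,@@@,@@,@,,,,@@@
step 17: @@,@@@@@,@,,,@,@
step 18: ,@@@,,,@@,@,,,@@
step 19: @@,@@,,@@@,@,,@@
step 20: ,@@@@@,@,@@,@,@,
step 21: ,@,,,@@,@@@@,@,@
step 22: @,@,,@@@@,,@@,@,
step 23: ,@,@,@,,@@,@@@,@
step 24: @,@,@,@,@@@@,@@,
step 25: ,@,@,@,@@,,@@@@@
step 26: @,@,@,@@@@,@,,,@
step 27: @@,@,@@,,@@,@,,@
step 28: ,@@,@@@@,@@@,@,@
step 29: @@@@@,,@@@,@@,@,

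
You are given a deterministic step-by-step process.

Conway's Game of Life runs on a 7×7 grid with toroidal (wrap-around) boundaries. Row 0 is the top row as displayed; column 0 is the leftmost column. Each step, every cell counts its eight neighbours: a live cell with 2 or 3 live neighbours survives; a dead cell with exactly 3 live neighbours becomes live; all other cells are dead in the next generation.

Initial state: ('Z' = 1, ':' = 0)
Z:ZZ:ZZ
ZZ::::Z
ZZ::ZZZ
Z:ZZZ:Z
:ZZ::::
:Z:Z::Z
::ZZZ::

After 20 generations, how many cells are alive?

gen 0: Z:ZZ:ZZ
ZZ::::Z
ZZ::ZZZ
Z:ZZZ:Z
:ZZ::::
:Z:Z::Z
::ZZZ::
gen 1: :::::Z:
:::Z:::
::::Z::
::::Z::
::::ZZZ
ZZ::Z::
:::::::
gen 2: :::::::
::::Z::
:::ZZ::
:::ZZ::
Z::ZZ:Z
Z:::Z:Z
:::::::
gen 3: :::::::
:::ZZ::
:::::Z:
::Z::::
Z:::::Z
Z::ZZ:Z
:::::::
gen 4: :::::::
::::Z::
:::ZZ::
::::::Z
ZZ:Z:ZZ
Z::::ZZ
:::::::
gen 5: :::::::
:::ZZ::
:::ZZZ:
::ZZ::Z
:Z::Z::
:Z::ZZ:
::::::Z
gen 6: :::::::
:::Z:Z:
:::::Z:
::Z::::
ZZ::Z::
Z:::ZZ:
:::::Z:
gen 7: ::::Z::
::::Z::
::::Z::
:Z:::::
ZZ:ZZZZ
ZZ::ZZ:
::::ZZZ
gen 8: :::ZZ::
:::ZZZ:
:::::::
:ZZZ::Z
:::Z:::
:ZZ::::
Z::Z::Z
gen 9: ::Z:::Z
:::Z:Z:
:::::Z:
::ZZ:::
Z::Z:::
ZZZZ:::
ZZ:ZZ::
gen 10: ZZZ::ZZ
::::ZZZ
::ZZ:::
::ZZZ::
Z:::Z::
::::::Z
::::Z:Z
gen 11: :Z:Z:::
::::Z::
::Z::::
:ZZ:Z::
::::ZZ:
Z:::::Z
:Z:::::
gen 12: ::Z::::
::ZZ:::
:ZZ::::
:ZZ:ZZ:
ZZ:ZZZZ
Z::::ZZ
:ZZ::::
gen 13: :::::::
:::Z:::
::::Z::
:::::::
:::Z:::
:::Z:::
ZZZ:::Z
gen 14: ZZZ::::
:::::::
:::::::
:::::::
:::::::
ZZ:Z:::
ZZZ::::
gen 15: Z:Z::::
:Z:::::
:::::::
:::::::
:::::::
Z::::::
:::Z::Z
gen 16: ZZZ::::
:Z:::::
:::::::
:::::::
:::::::
:::::::
ZZ::::Z
gen 17: ::Z:::Z
ZZZ::::
:::::::
:::::::
:::::::
Z::::::
::Z:::Z
gen 18: ::ZZ::Z
ZZZ::::
:Z:::::
:::::::
:::::::
:::::::
ZZ::::Z
gen 19: :::Z::Z
Z::Z:::
ZZZ::::
:::::::
:::::::
Z::::::
ZZZ:::Z
gen 20: :::Z::Z
Z::Z::Z
ZZZ::::
:Z:::::
:::::::
Z:::::Z
:ZZ:::Z

14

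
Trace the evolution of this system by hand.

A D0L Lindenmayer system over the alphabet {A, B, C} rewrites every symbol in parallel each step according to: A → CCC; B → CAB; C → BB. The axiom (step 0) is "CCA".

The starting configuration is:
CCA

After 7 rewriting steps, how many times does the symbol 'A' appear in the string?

t=0: CCA
t=1: BBBBCCC
t=2: CABCABCABCABBBBBBB
t=3: BBCCCCABBBCCCCABBBCCCCABBBCCCCABCABCABCABCABCABCAB
t=4: CABCABBBBBBBBBCCCCABCABCABBBBBBBBBCCCCABCABCABBBBBBBBBCCCC…BBBBCCCCABBBCCCCABBBCCCCABBBCCCCABBBCCCCABBBCCCCABBBCCCCAB  (len 128)
t=5: BBCCCCABBBCCCCABCABCABCABCABCABCABCABCABBBBBBBBBCCCCABBBCC…BCABBBBBBBBBCCCCABCABCABBBBBBBBBCCCCABCABCABBBBBBBBBCCCCAB  (len 336)
t=6: CABCABBBBBBBBBCCCCABCABCABBBBBBBBBCCCCABBBCCCCABBBCCCCABBB…CCABBBCCCCABBBCCCCABCABCABCABCABCABCABCABCABBBBBBBBBCCCCAB  (len 892)
t=7: BBCCCCABBBCCCCABCABCABCABCABCABCABCABCABBBBBBBBBCCCCABBBCC…CCABBBCCCCABBBCCCCABCABCABCABCABCABCABCABCABBBBBBBBBCCCCAB  (len 2332)

390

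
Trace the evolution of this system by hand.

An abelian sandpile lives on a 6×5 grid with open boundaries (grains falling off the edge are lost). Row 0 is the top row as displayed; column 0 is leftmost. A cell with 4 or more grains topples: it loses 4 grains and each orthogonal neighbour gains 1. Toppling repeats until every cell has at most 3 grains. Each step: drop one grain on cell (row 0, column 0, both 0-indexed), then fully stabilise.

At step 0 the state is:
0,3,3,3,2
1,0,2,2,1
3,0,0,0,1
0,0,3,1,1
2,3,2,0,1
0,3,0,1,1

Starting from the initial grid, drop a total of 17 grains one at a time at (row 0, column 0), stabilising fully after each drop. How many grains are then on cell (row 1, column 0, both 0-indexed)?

3

[0] 0,3,3,3,2
1,0,2,2,1
3,0,0,0,1
0,0,3,1,1
2,3,2,0,1
0,3,0,1,1
[1] 1,3,3,3,2
1,0,2,2,1
3,0,0,0,1
0,0,3,1,1
2,3,2,0,1
0,3,0,1,1
[2] 2,3,3,3,2
1,0,2,2,1
3,0,0,0,1
0,0,3,1,1
2,3,2,0,1
0,3,0,1,1
[3] 3,3,3,3,2
1,0,2,2,1
3,0,0,0,1
0,0,3,1,1
2,3,2,0,1
0,3,0,1,1
[4] 1,1,1,0,3
2,1,3,3,1
3,0,0,0,1
0,0,3,1,1
2,3,2,0,1
0,3,0,1,1
[5] 2,1,1,0,3
2,1,3,3,1
3,0,0,0,1
0,0,3,1,1
2,3,2,0,1
0,3,0,1,1
[6] 3,1,1,0,3
2,1,3,3,1
3,0,0,0,1
0,0,3,1,1
2,3,2,0,1
0,3,0,1,1
[7] 0,2,1,0,3
3,1,3,3,1
3,0,0,0,1
0,0,3,1,1
2,3,2,0,1
0,3,0,1,1
[8] 1,2,1,0,3
3,1,3,3,1
3,0,0,0,1
0,0,3,1,1
2,3,2,0,1
0,3,0,1,1
[9] 2,2,1,0,3
3,1,3,3,1
3,0,0,0,1
0,0,3,1,1
2,3,2,0,1
0,3,0,1,1
[10] 3,2,1,0,3
3,1,3,3,1
3,0,0,0,1
0,0,3,1,1
2,3,2,0,1
0,3,0,1,1
[11] 1,3,1,0,3
1,2,3,3,1
0,1,0,0,1
1,0,3,1,1
2,3,2,0,1
0,3,0,1,1
[12] 2,3,1,0,3
1,2,3,3,1
0,1,0,0,1
1,0,3,1,1
2,3,2,0,1
0,3,0,1,1
[13] 3,3,1,0,3
1,2,3,3,1
0,1,0,0,1
1,0,3,1,1
2,3,2,0,1
0,3,0,1,1
[14] 1,0,2,0,3
2,3,3,3,1
0,1,0,0,1
1,0,3,1,1
2,3,2,0,1
0,3,0,1,1
[15] 2,0,2,0,3
2,3,3,3,1
0,1,0,0,1
1,0,3,1,1
2,3,2,0,1
0,3,0,1,1
[16] 3,0,2,0,3
2,3,3,3,1
0,1,0,0,1
1,0,3,1,1
2,3,2,0,1
0,3,0,1,1
[17] 0,1,2,0,3
3,3,3,3,1
0,1,0,0,1
1,0,3,1,1
2,3,2,0,1
0,3,0,1,1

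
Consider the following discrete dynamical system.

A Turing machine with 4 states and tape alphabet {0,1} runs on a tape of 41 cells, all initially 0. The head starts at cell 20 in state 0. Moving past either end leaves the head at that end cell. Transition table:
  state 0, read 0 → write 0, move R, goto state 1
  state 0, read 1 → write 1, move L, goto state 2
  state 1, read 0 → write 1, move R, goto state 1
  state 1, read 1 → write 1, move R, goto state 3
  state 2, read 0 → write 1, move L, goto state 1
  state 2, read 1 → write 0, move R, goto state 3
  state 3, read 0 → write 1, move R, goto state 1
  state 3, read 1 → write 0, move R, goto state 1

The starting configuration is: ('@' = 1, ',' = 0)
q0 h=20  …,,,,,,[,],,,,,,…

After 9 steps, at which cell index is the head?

0) q0 h=20  …,,,,,,[,],,,,,,…
1) q1 h=21  …,,,,,,[,],,,,,,…
2) q1 h=22  …,,,,,@[,],,,,,,…
3) q1 h=23  …,,,,@@[,],,,,,,…
4) q1 h=24  …,,,@@@[,],,,,,,…
5) q1 h=25  …,,@@@@[,],,,,,,…
6) q1 h=26  …,@@@@@[,],,,,,,…
7) q1 h=27  …@@@@@@[,],,,,,,…
8) q1 h=28  …@@@@@@[,],,,,,,…
9) q1 h=29  …@@@@@@[,],,,,,,…

29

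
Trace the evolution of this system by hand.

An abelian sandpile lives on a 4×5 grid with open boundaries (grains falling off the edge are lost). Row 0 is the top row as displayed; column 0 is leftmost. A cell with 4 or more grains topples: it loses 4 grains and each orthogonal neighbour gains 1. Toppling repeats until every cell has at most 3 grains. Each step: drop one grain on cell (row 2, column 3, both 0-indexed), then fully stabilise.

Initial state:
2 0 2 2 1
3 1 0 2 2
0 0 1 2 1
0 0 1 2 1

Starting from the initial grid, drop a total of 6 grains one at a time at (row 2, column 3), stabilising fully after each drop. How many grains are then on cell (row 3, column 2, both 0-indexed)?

gen 0: 2 0 2 2 1
3 1 0 2 2
0 0 1 2 1
0 0 1 2 1
gen 1: 2 0 2 2 1
3 1 0 2 2
0 0 1 3 1
0 0 1 2 1
gen 2: 2 0 2 2 1
3 1 0 3 2
0 0 2 0 2
0 0 1 3 1
gen 3: 2 0 2 2 1
3 1 0 3 2
0 0 2 1 2
0 0 1 3 1
gen 4: 2 0 2 2 1
3 1 0 3 2
0 0 2 2 2
0 0 1 3 1
gen 5: 2 0 2 2 1
3 1 0 3 2
0 0 2 3 2
0 0 1 3 1
gen 6: 2 0 2 3 1
3 1 1 0 3
0 0 3 2 3
0 0 2 0 2

2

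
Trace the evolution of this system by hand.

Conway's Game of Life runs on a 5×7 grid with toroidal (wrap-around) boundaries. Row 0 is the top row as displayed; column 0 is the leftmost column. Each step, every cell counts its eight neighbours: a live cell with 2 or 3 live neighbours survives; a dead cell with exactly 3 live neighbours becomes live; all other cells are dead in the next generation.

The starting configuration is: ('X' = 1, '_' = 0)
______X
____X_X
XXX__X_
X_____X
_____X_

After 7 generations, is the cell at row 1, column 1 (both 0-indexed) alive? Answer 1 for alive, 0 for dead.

t=0: ______X
____X_X
XXX__X_
X_____X
_____X_
t=1: ______X
_X____X
_X___X_
X____X_
X____X_
t=2: _____XX
_____XX
_X___X_
XX__XX_
X____X_
t=3: X___X__
X___X__
_X_____
XX__XX_
XX_____
t=4: X_____X
XX_____
_X__XXX
__X___X
____XX_
t=5: XX___XX
_X_____
_XX__XX
X__X__X
X____X_
t=6: _X___X_
_______
_XX__XX
__X_X__
____XX_
t=7: ____XX_
XXX__XX
_XXX_X_
_XX_X_X
___XXX_

1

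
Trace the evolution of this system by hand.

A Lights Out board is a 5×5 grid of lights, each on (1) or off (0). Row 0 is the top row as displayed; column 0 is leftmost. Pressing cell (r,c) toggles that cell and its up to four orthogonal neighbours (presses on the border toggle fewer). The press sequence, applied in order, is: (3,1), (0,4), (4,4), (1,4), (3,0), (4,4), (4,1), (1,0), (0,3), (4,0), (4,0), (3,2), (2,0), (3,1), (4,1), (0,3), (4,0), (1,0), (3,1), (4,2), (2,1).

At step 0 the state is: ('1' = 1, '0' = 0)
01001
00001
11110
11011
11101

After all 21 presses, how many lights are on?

k=0  01001
00001
11110
11011
11101
k=1  01001
00001
10110
00111
10101
k=2  01010
00000
10110
00111
10101
k=3  01010
00000
10110
00110
10110
k=4  01011
00011
10111
00110
10110
k=5  01011
00011
00111
11110
00110
k=6  01011
00011
00111
11111
00101
k=7  01011
00011
00111
10111
11001
k=8  11011
11011
10111
10111
11001
k=9  11100
11001
10111
10111
11001
k=10  11100
11001
10111
00111
00001
k=11  11100
11001
10111
10111
11001
k=12  11100
11001
10011
11001
11101
k=13  11100
01001
01011
01001
11101
k=14  11100
01001
00011
10101
10101
k=15  11100
01001
00011
11101
01001
k=16  11011
01011
00011
11101
01001
k=17  11011
01011
00011
01101
10001
k=18  01011
10011
10011
01101
10001
k=19  01011
10011
11011
10001
11001
k=20  01011
10011
11011
10101
10111
k=21  01011
11011
00111
11101
10111

18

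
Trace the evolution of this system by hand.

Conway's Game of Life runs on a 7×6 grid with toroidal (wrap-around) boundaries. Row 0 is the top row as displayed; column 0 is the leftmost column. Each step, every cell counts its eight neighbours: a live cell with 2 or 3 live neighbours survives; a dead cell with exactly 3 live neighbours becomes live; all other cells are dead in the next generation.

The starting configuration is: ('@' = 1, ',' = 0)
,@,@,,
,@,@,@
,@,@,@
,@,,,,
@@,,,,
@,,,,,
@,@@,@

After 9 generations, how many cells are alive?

20

[0] ,@,@,,
,@,@,@
,@,@,@
,@,,,,
@@,,,,
@,,,,,
@,@@,@
[1] ,@,@,@
,@,@,,
,@,,,,
,@,,,,
@@,,,,
,,@,,,
@,@@@@
[2] ,@,,,@
,@,,@,
@@,,,,
,@@,,,
@@@,,,
,,@,@,
@,,,,@
[3] ,@,,@@
,@@,,@
@,,,,,
,,,,,,
@,,,,,
,,@@,,
@@,,@@
[4] ,,,@,,
,@@,@@
@@,,,,
,,,,,,
,,,,,,
,,@@@,
,@,,,,
[5] @@,@@,
,@@@@@
@@@,,@
,,,,,,
,,,@,,
,,@@,,
,,,,@,
[6] @@,,,,
,,,,,,
,,,,,@
@@@,,,
,,@@,,
,,@@@,
,@,,@@
[7] @@,,,@
@,,,,,
@@,,,,
@@@@,,
,,,,@,
,@,,,@
,@,,@@
[8] ,@,,@,
,,,,,,
,,,,,@
@,@@,@
,,,@@@
,,,,,@
,@@,@,
[9] ,@@@,,
,,,,,,
@,,,@@
@,@@,,
,,@@,,
@,@,,@
@@@@@@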